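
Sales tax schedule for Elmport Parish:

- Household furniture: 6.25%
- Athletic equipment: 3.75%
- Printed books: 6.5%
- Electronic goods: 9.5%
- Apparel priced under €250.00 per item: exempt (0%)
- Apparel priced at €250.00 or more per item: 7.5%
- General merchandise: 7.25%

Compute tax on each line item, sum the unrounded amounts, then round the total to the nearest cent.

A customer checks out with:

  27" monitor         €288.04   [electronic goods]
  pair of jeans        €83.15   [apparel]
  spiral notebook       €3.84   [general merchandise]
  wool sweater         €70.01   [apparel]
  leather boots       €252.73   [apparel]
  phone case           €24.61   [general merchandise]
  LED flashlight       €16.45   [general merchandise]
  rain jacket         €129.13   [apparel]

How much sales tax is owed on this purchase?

€49.57

27" monitor €288.04: electronic goods → 9.5% → €27.3638
Pair of jeans €83.15: apparel, under €250.00 → 0% → €0.00
Spiral notebook €3.84: general merchandise → 7.25% → €0.2784
Wool sweater €70.01: apparel, under €250.00 → 0% → €0.00
Leather boots €252.73: apparel, €250.00 or more → 7.5% → €18.95475
Phone case €24.61: general merchandise → 7.25% → €1.784225
LED flashlight €16.45: general merchandise → 7.25% → €1.192625
Rain jacket €129.13: apparel, under €250.00 → 0% → €0.00
Unrounded tax sum = €49.5738 → €49.57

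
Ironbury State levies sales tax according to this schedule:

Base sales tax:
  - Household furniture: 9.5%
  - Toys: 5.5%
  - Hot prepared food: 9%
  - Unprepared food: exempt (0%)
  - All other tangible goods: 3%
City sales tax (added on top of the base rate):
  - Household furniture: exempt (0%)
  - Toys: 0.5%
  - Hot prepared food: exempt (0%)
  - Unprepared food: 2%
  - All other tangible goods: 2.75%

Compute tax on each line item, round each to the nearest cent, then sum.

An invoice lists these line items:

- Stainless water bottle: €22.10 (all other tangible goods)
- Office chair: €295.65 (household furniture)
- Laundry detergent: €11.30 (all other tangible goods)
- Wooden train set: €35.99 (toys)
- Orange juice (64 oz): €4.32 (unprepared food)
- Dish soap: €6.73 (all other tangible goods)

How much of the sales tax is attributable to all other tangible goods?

Stainless water bottle €22.10: all other tangible goods → 3% + 2.75% city = 5.75% → €1.27
Laundry detergent €11.30: all other tangible goods → 3% + 2.75% city = 5.75% → €0.65
Dish soap €6.73: all other tangible goods → 3% + 2.75% city = 5.75% → €0.39
Tax on all other tangible goods = €1.27 + €0.65 + €0.39 = €2.31

€2.31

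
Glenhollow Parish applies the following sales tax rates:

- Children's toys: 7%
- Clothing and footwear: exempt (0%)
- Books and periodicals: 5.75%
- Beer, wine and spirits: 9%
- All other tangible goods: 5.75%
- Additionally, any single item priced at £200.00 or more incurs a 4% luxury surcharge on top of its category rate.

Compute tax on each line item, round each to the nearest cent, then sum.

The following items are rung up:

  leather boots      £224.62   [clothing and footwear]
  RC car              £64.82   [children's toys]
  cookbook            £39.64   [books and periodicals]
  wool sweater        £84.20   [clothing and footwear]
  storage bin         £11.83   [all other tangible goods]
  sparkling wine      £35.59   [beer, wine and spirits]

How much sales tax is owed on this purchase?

£19.68

Leather boots £224.62: clothing and footwear → 0% + 4% surcharge = 4% → £8.98
RC car £64.82: children's toys → 7% → £4.54
Cookbook £39.64: books and periodicals → 5.75% → £2.28
Wool sweater £84.20: clothing and footwear → 0% → £0.00
Storage bin £11.83: all other tangible goods → 5.75% → £0.68
Sparkling wine £35.59: beer, wine and spirits → 9% → £3.20
Total tax = £8.98 + £4.54 + £2.28 + £0.68 + £3.20 = £19.68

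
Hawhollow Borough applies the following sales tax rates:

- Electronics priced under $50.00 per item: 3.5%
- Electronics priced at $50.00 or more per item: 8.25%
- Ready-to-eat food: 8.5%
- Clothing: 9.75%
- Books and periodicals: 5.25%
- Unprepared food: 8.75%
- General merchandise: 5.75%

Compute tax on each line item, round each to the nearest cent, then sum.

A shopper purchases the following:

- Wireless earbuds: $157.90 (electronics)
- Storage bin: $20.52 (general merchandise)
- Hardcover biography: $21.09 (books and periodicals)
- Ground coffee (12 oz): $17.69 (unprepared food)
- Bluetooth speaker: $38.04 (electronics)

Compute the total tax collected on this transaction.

Wireless earbuds $157.90: electronics, $50.00 or more → 8.25% → $13.03
Storage bin $20.52: general merchandise → 5.75% → $1.18
Hardcover biography $21.09: books and periodicals → 5.25% → $1.11
Ground coffee (12 oz) $17.69: unprepared food → 8.75% → $1.55
Bluetooth speaker $38.04: electronics, under $50.00 → 3.5% → $1.33
Total tax = $13.03 + $1.18 + $1.11 + $1.55 + $1.33 = $18.20

$18.20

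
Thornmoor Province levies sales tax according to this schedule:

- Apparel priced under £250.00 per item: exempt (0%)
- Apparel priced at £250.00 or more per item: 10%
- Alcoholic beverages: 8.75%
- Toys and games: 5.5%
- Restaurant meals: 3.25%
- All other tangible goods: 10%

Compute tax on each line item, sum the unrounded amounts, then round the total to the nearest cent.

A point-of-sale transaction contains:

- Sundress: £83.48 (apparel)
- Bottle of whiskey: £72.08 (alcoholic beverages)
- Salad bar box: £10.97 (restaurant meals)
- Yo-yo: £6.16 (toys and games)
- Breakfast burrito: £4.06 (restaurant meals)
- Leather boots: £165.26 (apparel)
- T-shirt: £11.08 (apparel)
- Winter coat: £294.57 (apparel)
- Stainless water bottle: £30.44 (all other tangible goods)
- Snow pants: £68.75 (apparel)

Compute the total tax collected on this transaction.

£39.64

Sundress £83.48: apparel, under £250.00 → 0% → £0.00
Bottle of whiskey £72.08: alcoholic beverages → 8.75% → £6.307
Salad bar box £10.97: restaurant meals → 3.25% → £0.356525
Yo-yo £6.16: toys and games → 5.5% → £0.3388
Breakfast burrito £4.06: restaurant meals → 3.25% → £0.13195
Leather boots £165.26: apparel, under £250.00 → 0% → £0.00
T-shirt £11.08: apparel, under £250.00 → 0% → £0.00
Winter coat £294.57: apparel, £250.00 or more → 10% → £29.457
Stainless water bottle £30.44: all other tangible goods → 10% → £3.044
Snow pants £68.75: apparel, under £250.00 → 0% → £0.00
Unrounded tax sum = £39.635275 → £39.64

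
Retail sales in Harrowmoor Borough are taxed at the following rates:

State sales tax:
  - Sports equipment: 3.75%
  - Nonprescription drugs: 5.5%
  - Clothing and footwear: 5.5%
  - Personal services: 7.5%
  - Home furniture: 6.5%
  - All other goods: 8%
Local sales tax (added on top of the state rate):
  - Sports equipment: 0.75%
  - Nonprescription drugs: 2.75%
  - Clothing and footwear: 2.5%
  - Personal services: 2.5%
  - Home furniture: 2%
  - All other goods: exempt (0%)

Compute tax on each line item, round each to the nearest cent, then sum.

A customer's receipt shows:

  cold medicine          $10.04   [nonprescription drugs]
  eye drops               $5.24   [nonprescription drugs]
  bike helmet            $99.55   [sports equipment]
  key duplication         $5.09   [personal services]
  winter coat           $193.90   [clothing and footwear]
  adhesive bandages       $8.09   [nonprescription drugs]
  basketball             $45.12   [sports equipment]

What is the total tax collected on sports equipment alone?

Bike helmet $99.55: sports equipment → 3.75% + 0.75% local = 4.5% → $4.48
Basketball $45.12: sports equipment → 3.75% + 0.75% local = 4.5% → $2.03
Tax on sports equipment = $4.48 + $2.03 = $6.51

$6.51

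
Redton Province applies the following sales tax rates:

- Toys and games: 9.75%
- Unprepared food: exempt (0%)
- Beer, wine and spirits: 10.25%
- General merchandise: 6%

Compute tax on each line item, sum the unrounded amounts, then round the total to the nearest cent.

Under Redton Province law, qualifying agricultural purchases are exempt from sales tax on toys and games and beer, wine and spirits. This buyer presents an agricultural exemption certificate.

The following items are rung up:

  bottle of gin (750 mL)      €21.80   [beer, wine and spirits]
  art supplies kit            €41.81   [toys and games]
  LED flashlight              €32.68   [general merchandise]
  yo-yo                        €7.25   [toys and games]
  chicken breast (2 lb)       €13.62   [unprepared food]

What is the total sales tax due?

€1.96

Bottle of gin (750 mL) €21.80: beer, wine and spirits, buyer-exempt → 0% → €0.00
Art supplies kit €41.81: toys and games, buyer-exempt → 0% → €0.00
LED flashlight €32.68: general merchandise → 6% → €1.9608
Yo-yo €7.25: toys and games, buyer-exempt → 0% → €0.00
Chicken breast (2 lb) €13.62: unprepared food → 0% → €0.00
Unrounded tax sum = €1.9608 → €1.96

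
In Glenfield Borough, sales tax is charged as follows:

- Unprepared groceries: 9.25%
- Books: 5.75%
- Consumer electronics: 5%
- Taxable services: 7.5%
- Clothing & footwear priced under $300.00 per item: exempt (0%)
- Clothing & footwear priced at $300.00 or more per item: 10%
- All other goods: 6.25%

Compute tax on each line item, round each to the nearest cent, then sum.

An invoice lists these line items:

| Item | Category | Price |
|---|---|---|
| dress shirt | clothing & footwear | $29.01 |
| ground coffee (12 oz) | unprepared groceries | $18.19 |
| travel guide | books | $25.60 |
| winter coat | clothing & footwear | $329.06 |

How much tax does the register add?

$36.06

Dress shirt $29.01: clothing & footwear, under $300.00 → 0% → $0.00
Ground coffee (12 oz) $18.19: unprepared groceries → 9.25% → $1.68
Travel guide $25.60: books → 5.75% → $1.47
Winter coat $329.06: clothing & footwear, $300.00 or more → 10% → $32.91
Total tax = $1.68 + $1.47 + $32.91 = $36.06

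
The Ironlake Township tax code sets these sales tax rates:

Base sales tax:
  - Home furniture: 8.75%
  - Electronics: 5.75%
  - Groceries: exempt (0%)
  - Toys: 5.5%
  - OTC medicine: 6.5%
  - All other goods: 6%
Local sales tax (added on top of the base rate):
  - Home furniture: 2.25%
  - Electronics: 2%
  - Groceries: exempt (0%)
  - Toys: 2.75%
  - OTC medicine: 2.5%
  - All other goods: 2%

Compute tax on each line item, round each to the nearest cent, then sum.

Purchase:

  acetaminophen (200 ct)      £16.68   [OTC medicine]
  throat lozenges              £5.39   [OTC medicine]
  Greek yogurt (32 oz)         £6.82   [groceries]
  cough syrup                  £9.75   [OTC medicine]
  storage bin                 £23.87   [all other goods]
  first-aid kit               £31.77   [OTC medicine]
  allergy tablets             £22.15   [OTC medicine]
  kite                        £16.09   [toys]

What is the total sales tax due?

Acetaminophen (200 ct) £16.68: OTC medicine → 6.5% + 2.5% local = 9% → £1.50
Throat lozenges £5.39: OTC medicine → 6.5% + 2.5% local = 9% → £0.49
Greek yogurt (32 oz) £6.82: groceries → 0% + 0% local = 0% → £0.00
Cough syrup £9.75: OTC medicine → 6.5% + 2.5% local = 9% → £0.88
Storage bin £23.87: all other goods → 6% + 2% local = 8% → £1.91
First-aid kit £31.77: OTC medicine → 6.5% + 2.5% local = 9% → £2.86
Allergy tablets £22.15: OTC medicine → 6.5% + 2.5% local = 9% → £1.99
Kite £16.09: toys → 5.5% + 2.75% local = 8.25% → £1.33
Total tax = £1.50 + £0.49 + £0.88 + £1.91 + £2.86 + £1.99 + £1.33 = £10.96

£10.96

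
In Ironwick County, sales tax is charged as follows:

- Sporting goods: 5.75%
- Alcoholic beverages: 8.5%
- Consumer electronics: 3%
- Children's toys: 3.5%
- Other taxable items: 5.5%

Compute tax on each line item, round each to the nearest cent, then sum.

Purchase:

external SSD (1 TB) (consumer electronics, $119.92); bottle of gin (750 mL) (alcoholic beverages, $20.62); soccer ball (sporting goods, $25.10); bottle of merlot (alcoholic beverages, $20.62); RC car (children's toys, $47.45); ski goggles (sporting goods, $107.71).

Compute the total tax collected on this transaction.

External SSD (1 TB) $119.92: consumer electronics → 3% → $3.60
Bottle of gin (750 mL) $20.62: alcoholic beverages → 8.5% → $1.75
Soccer ball $25.10: sporting goods → 5.75% → $1.44
Bottle of merlot $20.62: alcoholic beverages → 8.5% → $1.75
RC car $47.45: children's toys → 3.5% → $1.66
Ski goggles $107.71: sporting goods → 5.75% → $6.19
Total tax = $3.60 + $1.75 + $1.44 + $1.75 + $1.66 + $6.19 = $16.39

$16.39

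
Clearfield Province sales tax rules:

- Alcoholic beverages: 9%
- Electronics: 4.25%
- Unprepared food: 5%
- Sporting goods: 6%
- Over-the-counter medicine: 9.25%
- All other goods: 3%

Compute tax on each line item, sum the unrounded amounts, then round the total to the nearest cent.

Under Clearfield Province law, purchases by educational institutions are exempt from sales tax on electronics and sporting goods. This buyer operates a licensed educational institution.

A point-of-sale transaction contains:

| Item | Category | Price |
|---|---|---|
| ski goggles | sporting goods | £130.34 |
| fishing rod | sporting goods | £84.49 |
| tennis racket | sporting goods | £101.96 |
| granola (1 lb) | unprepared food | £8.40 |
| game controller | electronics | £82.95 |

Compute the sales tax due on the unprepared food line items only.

£0.42

Granola (1 lb) £8.40: unprepared food → 5% → £0.42
Tax on unprepared food: unrounded sum = £0.42 → £0.42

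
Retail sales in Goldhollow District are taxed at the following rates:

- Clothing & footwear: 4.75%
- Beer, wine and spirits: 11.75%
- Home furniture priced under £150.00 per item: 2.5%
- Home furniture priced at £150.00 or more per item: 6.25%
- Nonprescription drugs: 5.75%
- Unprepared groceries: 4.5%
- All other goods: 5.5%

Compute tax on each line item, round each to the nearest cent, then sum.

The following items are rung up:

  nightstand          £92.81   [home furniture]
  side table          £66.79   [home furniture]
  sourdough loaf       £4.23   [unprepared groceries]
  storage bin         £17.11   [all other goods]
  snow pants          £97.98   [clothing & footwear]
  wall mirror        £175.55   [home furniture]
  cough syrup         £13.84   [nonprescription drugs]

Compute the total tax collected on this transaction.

Nightstand £92.81: home furniture, under £150.00 → 2.5% → £2.32
Side table £66.79: home furniture, under £150.00 → 2.5% → £1.67
Sourdough loaf £4.23: unprepared groceries → 4.5% → £0.19
Storage bin £17.11: all other goods → 5.5% → £0.94
Snow pants £97.98: clothing & footwear → 4.75% → £4.65
Wall mirror £175.55: home furniture, £150.00 or more → 6.25% → £10.97
Cough syrup £13.84: nonprescription drugs → 5.75% → £0.80
Total tax = £2.32 + £1.67 + £0.19 + £0.94 + £4.65 + £10.97 + £0.80 = £21.54

£21.54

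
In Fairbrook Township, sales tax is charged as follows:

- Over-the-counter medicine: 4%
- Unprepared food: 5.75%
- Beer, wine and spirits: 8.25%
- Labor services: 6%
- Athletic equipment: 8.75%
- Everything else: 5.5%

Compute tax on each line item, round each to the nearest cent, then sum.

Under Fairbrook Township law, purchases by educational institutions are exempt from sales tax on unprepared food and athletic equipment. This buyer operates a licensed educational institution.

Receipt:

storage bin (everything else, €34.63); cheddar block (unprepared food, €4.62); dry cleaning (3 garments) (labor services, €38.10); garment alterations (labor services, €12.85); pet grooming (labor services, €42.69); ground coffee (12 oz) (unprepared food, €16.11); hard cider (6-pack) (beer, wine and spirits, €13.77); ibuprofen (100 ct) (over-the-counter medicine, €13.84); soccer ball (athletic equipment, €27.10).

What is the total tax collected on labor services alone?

Dry cleaning (3 garments) €38.10: labor services → 6% → €2.29
Garment alterations €12.85: labor services → 6% → €0.77
Pet grooming €42.69: labor services → 6% → €2.56
Tax on labor services = €2.29 + €0.77 + €2.56 = €5.62

€5.62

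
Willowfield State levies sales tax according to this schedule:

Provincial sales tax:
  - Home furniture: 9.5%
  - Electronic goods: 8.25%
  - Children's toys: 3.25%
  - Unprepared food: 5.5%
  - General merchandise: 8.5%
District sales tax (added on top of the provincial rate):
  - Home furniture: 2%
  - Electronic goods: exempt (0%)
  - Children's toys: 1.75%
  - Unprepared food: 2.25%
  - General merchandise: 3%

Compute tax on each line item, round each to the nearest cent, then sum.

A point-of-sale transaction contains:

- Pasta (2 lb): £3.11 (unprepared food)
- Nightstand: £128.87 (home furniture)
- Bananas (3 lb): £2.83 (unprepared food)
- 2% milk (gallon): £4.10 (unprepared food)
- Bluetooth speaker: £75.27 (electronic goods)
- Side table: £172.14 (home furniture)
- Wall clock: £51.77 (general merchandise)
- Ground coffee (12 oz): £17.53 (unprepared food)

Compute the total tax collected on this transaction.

Pasta (2 lb) £3.11: unprepared food → 5.5% + 2.25% district = 7.75% → £0.24
Nightstand £128.87: home furniture → 9.5% + 2% district = 11.5% → £14.82
Bananas (3 lb) £2.83: unprepared food → 5.5% + 2.25% district = 7.75% → £0.22
2% milk (gallon) £4.10: unprepared food → 5.5% + 2.25% district = 7.75% → £0.32
Bluetooth speaker £75.27: electronic goods → 8.25% + 0% district = 8.25% → £6.21
Side table £172.14: home furniture → 9.5% + 2% district = 11.5% → £19.80
Wall clock £51.77: general merchandise → 8.5% + 3% district = 11.5% → £5.95
Ground coffee (12 oz) £17.53: unprepared food → 5.5% + 2.25% district = 7.75% → £1.36
Total tax = £0.24 + £14.82 + £0.22 + £0.32 + £6.21 + £19.80 + £5.95 + £1.36 = £48.92

£48.92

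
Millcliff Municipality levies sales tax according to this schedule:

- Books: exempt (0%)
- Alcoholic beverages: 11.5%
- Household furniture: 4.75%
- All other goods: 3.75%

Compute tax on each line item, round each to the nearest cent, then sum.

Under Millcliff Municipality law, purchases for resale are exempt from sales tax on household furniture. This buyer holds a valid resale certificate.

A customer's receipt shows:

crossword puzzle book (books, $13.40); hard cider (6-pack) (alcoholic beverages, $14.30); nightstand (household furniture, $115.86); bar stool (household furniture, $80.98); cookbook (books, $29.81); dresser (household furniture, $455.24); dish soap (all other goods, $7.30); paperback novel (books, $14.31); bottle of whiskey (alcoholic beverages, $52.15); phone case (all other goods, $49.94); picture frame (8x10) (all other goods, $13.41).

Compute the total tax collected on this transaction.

Crossword puzzle book $13.40: books → 0% → $0.00
Hard cider (6-pack) $14.30: alcoholic beverages → 11.5% → $1.64
Nightstand $115.86: household furniture, buyer-exempt → 0% → $0.00
Bar stool $80.98: household furniture, buyer-exempt → 0% → $0.00
Cookbook $29.81: books → 0% → $0.00
Dresser $455.24: household furniture, buyer-exempt → 0% → $0.00
Dish soap $7.30: all other goods → 3.75% → $0.27
Paperback novel $14.31: books → 0% → $0.00
Bottle of whiskey $52.15: alcoholic beverages → 11.5% → $6.00
Phone case $49.94: all other goods → 3.75% → $1.87
Picture frame (8x10) $13.41: all other goods → 3.75% → $0.50
Total tax = $1.64 + $0.27 + $6.00 + $1.87 + $0.50 = $10.28

$10.28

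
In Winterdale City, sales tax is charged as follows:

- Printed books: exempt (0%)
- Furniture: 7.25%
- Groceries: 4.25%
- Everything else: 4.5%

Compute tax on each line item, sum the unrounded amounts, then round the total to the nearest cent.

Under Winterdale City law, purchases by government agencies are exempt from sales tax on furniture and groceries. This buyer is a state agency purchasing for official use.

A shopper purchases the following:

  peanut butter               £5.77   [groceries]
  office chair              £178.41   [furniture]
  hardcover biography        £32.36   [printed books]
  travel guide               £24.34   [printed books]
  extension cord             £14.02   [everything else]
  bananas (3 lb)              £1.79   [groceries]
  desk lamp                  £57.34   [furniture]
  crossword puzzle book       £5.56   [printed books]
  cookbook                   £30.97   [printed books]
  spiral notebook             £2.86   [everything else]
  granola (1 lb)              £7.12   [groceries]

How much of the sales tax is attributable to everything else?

£0.76

Extension cord £14.02: everything else → 4.5% → £0.6309
Spiral notebook £2.86: everything else → 4.5% → £0.1287
Tax on everything else: unrounded sum = £0.7596 → £0.76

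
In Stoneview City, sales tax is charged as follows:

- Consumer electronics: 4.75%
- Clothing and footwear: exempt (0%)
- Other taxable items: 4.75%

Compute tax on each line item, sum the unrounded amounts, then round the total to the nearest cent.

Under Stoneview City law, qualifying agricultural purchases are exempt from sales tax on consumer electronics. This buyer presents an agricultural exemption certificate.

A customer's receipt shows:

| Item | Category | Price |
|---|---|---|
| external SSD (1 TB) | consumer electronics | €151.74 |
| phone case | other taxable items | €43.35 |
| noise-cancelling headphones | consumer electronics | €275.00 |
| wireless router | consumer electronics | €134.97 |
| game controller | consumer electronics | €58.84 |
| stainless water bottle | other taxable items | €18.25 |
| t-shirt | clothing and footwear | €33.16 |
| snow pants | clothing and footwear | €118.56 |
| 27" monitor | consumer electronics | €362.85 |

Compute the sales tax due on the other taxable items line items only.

Phone case €43.35: other taxable items → 4.75% → €2.059125
Stainless water bottle €18.25: other taxable items → 4.75% → €0.866875
Tax on other taxable items: unrounded sum = €2.926 → €2.93

€2.93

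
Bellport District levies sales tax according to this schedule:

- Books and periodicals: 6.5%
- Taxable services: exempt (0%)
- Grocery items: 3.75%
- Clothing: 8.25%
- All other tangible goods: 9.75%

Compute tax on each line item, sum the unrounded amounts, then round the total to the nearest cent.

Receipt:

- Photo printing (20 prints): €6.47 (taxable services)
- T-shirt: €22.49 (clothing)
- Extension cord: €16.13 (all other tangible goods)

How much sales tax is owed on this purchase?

Photo printing (20 prints) €6.47: taxable services → 0% → €0.00
T-shirt €22.49: clothing → 8.25% → €1.855425
Extension cord €16.13: all other tangible goods → 9.75% → €1.572675
Unrounded tax sum = €3.4281 → €3.43

€3.43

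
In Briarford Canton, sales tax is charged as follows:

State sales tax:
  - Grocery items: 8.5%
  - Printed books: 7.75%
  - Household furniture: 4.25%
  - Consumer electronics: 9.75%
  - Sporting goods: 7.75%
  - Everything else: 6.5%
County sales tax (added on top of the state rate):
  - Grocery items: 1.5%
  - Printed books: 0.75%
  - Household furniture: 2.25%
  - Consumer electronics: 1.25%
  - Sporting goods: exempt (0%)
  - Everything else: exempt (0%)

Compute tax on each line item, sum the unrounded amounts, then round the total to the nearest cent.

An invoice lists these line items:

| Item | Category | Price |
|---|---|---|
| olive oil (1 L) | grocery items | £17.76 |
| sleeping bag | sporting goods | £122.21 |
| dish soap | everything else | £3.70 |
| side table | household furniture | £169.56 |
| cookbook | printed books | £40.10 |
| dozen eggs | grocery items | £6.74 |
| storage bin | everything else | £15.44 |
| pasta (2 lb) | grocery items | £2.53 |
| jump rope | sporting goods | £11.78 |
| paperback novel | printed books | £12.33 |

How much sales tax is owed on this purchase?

£29.81

Olive oil (1 L) £17.76: grocery items → 8.5% + 1.5% county = 10% → £1.776
Sleeping bag £122.21: sporting goods → 7.75% + 0% county = 7.75% → £9.471275
Dish soap £3.70: everything else → 6.5% + 0% county = 6.5% → £0.2405
Side table £169.56: household furniture → 4.25% + 2.25% county = 6.5% → £11.0214
Cookbook £40.10: printed books → 7.75% + 0.75% county = 8.5% → £3.4085
Dozen eggs £6.74: grocery items → 8.5% + 1.5% county = 10% → £0.674
Storage bin £15.44: everything else → 6.5% + 0% county = 6.5% → £1.0036
Pasta (2 lb) £2.53: grocery items → 8.5% + 1.5% county = 10% → £0.253
Jump rope £11.78: sporting goods → 7.75% + 0% county = 7.75% → £0.91295
Paperback novel £12.33: printed books → 7.75% + 0.75% county = 8.5% → £1.04805
Unrounded tax sum = £29.809275 → £29.81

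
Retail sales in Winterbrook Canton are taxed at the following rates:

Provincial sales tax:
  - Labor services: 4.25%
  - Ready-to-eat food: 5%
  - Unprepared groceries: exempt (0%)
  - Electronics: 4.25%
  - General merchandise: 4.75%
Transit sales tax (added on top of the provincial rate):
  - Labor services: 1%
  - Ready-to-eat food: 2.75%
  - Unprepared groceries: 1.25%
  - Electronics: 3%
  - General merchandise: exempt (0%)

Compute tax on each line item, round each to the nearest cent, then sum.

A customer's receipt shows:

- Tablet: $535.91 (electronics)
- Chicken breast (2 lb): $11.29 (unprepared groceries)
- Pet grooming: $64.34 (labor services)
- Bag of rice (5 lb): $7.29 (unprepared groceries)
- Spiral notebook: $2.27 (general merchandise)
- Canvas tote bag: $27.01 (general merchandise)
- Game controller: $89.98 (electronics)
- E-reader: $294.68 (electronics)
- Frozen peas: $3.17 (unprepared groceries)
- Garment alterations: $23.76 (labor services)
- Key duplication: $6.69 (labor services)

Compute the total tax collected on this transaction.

Tablet $535.91: electronics → 4.25% + 3% transit = 7.25% → $38.85
Chicken breast (2 lb) $11.29: unprepared groceries → 0% + 1.25% transit = 1.25% → $0.14
Pet grooming $64.34: labor services → 4.25% + 1% transit = 5.25% → $3.38
Bag of rice (5 lb) $7.29: unprepared groceries → 0% + 1.25% transit = 1.25% → $0.09
Spiral notebook $2.27: general merchandise → 4.75% + 0% transit = 4.75% → $0.11
Canvas tote bag $27.01: general merchandise → 4.75% + 0% transit = 4.75% → $1.28
Game controller $89.98: electronics → 4.25% + 3% transit = 7.25% → $6.52
E-reader $294.68: electronics → 4.25% + 3% transit = 7.25% → $21.36
Frozen peas $3.17: unprepared groceries → 0% + 1.25% transit = 1.25% → $0.04
Garment alterations $23.76: labor services → 4.25% + 1% transit = 5.25% → $1.25
Key duplication $6.69: labor services → 4.25% + 1% transit = 5.25% → $0.35
Total tax = $38.85 + $0.14 + $3.38 + $0.09 + $0.11 + $1.28 + $6.52 + $21.36 + $0.04 + $1.25 + $0.35 = $73.37

$73.37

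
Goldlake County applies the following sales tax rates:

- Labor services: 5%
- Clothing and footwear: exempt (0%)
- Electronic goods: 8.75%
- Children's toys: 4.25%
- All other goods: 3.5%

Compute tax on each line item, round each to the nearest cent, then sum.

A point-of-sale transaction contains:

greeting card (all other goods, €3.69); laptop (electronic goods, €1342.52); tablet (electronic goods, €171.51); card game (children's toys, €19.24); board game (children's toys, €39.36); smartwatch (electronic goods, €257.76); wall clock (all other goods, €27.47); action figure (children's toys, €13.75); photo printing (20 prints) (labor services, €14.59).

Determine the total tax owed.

Greeting card €3.69: all other goods → 3.5% → €0.13
Laptop €1342.52: electronic goods → 8.75% → €117.47
Tablet €171.51: electronic goods → 8.75% → €15.01
Card game €19.24: children's toys → 4.25% → €0.82
Board game €39.36: children's toys → 4.25% → €1.67
Smartwatch €257.76: electronic goods → 8.75% → €22.55
Wall clock €27.47: all other goods → 3.5% → €0.96
Action figure €13.75: children's toys → 4.25% → €0.58
Photo printing (20 prints) €14.59: labor services → 5% → €0.73
Total tax = €0.13 + €117.47 + €15.01 + €0.82 + €1.67 + €22.55 + €0.96 + €0.58 + €0.73 = €159.92

€159.92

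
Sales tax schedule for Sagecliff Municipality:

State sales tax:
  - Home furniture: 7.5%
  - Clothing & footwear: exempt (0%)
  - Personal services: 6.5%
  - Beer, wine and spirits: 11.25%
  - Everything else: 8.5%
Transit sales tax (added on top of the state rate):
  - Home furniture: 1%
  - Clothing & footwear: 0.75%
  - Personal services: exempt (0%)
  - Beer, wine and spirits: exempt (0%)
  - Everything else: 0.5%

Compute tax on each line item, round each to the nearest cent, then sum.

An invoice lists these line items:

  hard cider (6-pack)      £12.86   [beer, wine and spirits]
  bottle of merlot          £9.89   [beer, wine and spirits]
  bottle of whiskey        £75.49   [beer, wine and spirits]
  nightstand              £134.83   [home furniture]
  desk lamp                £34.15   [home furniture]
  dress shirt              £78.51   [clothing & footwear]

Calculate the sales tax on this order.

Hard cider (6-pack) £12.86: beer, wine and spirits → 11.25% + 0% transit = 11.25% → £1.45
Bottle of merlot £9.89: beer, wine and spirits → 11.25% + 0% transit = 11.25% → £1.11
Bottle of whiskey £75.49: beer, wine and spirits → 11.25% + 0% transit = 11.25% → £8.49
Nightstand £134.83: home furniture → 7.5% + 1% transit = 8.5% → £11.46
Desk lamp £34.15: home furniture → 7.5% + 1% transit = 8.5% → £2.90
Dress shirt £78.51: clothing & footwear → 0% + 0.75% transit = 0.75% → £0.59
Total tax = £1.45 + £1.11 + £8.49 + £11.46 + £2.90 + £0.59 = £26.00

£26.00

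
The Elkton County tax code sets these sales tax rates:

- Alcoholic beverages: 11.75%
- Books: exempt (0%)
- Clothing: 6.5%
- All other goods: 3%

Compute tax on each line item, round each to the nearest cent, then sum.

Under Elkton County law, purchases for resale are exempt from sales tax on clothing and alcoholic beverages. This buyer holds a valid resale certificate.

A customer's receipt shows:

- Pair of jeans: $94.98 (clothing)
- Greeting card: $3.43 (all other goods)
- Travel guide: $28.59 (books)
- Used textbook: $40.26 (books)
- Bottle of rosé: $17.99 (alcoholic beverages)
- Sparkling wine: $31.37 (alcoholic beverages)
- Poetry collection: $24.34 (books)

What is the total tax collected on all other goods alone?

Greeting card $3.43: all other goods → 3% → $0.10
Tax on all other goods = $0.10

$0.10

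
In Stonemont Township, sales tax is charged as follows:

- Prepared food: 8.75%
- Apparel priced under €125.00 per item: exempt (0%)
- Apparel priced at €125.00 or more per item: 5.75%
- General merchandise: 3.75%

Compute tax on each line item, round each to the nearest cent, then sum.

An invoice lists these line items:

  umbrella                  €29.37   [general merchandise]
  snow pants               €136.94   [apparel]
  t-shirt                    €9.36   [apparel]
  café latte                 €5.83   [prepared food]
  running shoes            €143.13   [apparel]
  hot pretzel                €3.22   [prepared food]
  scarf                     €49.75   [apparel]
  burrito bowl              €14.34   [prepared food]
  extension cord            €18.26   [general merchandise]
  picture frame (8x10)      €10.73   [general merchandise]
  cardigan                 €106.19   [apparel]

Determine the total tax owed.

Umbrella €29.37: general merchandise → 3.75% → €1.10
Snow pants €136.94: apparel, €125.00 or more → 5.75% → €7.87
T-shirt €9.36: apparel, under €125.00 → 0% → €0.00
Café latte €5.83: prepared food → 8.75% → €0.51
Running shoes €143.13: apparel, €125.00 or more → 5.75% → €8.23
Hot pretzel €3.22: prepared food → 8.75% → €0.28
Scarf €49.75: apparel, under €125.00 → 0% → €0.00
Burrito bowl €14.34: prepared food → 8.75% → €1.25
Extension cord €18.26: general merchandise → 3.75% → €0.68
Picture frame (8x10) €10.73: general merchandise → 3.75% → €0.40
Cardigan €106.19: apparel, under €125.00 → 0% → €0.00
Total tax = €1.10 + €7.87 + €0.51 + €8.23 + €0.28 + €1.25 + €0.68 + €0.40 = €20.32

€20.32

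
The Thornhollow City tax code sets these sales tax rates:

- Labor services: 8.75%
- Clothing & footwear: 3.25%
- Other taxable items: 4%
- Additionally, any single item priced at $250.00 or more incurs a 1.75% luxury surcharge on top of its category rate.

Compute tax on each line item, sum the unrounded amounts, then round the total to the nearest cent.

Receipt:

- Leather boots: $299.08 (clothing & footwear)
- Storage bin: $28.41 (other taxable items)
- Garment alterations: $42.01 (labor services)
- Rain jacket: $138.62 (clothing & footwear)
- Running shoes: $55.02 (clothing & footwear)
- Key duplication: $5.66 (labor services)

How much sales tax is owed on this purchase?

$26.55

Leather boots $299.08: clothing & footwear → 3.25% + 1.75% surcharge = 5% → $14.954
Storage bin $28.41: other taxable items → 4% → $1.1364
Garment alterations $42.01: labor services → 8.75% → $3.675875
Rain jacket $138.62: clothing & footwear → 3.25% → $4.50515
Running shoes $55.02: clothing & footwear → 3.25% → $1.78815
Key duplication $5.66: labor services → 8.75% → $0.49525
Unrounded tax sum = $26.554825 → $26.55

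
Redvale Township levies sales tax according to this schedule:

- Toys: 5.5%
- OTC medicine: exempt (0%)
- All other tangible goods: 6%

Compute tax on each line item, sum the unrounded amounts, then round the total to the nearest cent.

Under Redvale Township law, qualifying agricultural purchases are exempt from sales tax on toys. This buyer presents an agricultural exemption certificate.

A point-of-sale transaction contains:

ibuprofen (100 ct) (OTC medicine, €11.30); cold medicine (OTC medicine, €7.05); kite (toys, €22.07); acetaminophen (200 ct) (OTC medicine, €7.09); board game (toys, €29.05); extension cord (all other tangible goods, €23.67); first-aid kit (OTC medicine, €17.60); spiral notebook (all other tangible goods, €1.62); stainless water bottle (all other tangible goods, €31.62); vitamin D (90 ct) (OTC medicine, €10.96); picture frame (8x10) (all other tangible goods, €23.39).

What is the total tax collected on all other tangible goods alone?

€4.82

Extension cord €23.67: all other tangible goods → 6% → €1.4202
Spiral notebook €1.62: all other tangible goods → 6% → €0.0972
Stainless water bottle €31.62: all other tangible goods → 6% → €1.8972
Picture frame (8x10) €23.39: all other tangible goods → 6% → €1.4034
Tax on all other tangible goods: unrounded sum = €4.818 → €4.82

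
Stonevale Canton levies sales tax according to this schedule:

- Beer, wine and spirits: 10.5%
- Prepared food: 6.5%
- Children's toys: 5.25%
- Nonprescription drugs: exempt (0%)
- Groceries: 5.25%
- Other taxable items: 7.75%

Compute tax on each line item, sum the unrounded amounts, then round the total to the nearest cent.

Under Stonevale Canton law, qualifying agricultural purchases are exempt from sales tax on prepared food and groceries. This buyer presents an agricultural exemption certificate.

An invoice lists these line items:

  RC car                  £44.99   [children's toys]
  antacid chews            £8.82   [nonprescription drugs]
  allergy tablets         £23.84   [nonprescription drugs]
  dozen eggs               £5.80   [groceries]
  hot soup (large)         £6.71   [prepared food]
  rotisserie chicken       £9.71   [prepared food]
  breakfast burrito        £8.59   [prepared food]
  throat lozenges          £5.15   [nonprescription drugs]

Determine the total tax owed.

RC car £44.99: children's toys → 5.25% → £2.361975
Antacid chews £8.82: nonprescription drugs → 0% → £0.00
Allergy tablets £23.84: nonprescription drugs → 0% → £0.00
Dozen eggs £5.80: groceries, buyer-exempt → 0% → £0.00
Hot soup (large) £6.71: prepared food, buyer-exempt → 0% → £0.00
Rotisserie chicken £9.71: prepared food, buyer-exempt → 0% → £0.00
Breakfast burrito £8.59: prepared food, buyer-exempt → 0% → £0.00
Throat lozenges £5.15: nonprescription drugs → 0% → £0.00
Unrounded tax sum = £2.361975 → £2.36

£2.36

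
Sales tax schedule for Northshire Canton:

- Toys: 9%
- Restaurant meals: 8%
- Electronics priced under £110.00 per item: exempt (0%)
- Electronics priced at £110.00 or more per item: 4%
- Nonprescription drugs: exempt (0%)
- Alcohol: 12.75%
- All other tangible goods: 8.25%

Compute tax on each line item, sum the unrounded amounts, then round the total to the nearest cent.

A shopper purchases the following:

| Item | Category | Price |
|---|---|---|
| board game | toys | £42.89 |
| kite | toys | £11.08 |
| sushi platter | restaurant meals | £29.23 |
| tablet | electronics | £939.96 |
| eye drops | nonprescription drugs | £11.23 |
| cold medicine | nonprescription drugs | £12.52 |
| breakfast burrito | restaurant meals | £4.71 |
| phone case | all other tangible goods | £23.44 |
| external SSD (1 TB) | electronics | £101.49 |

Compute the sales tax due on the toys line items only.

Board game £42.89: toys → 9% → £3.8601
Kite £11.08: toys → 9% → £0.9972
Tax on toys: unrounded sum = £4.8573 → £4.86

£4.86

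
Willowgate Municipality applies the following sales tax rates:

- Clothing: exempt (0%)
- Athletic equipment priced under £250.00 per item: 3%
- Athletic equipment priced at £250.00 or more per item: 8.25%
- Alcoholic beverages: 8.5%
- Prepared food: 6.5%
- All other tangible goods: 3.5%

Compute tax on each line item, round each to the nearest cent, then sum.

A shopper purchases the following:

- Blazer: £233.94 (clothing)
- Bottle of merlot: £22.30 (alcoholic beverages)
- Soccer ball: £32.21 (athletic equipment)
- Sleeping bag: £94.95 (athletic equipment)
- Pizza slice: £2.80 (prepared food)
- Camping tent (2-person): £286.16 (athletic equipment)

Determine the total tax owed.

£29.51

Blazer £233.94: clothing → 0% → £0.00
Bottle of merlot £22.30: alcoholic beverages → 8.5% → £1.90
Soccer ball £32.21: athletic equipment, under £250.00 → 3% → £0.97
Sleeping bag £94.95: athletic equipment, under £250.00 → 3% → £2.85
Pizza slice £2.80: prepared food → 6.5% → £0.18
Camping tent (2-person) £286.16: athletic equipment, £250.00 or more → 8.25% → £23.61
Total tax = £1.90 + £0.97 + £2.85 + £0.18 + £23.61 = £29.51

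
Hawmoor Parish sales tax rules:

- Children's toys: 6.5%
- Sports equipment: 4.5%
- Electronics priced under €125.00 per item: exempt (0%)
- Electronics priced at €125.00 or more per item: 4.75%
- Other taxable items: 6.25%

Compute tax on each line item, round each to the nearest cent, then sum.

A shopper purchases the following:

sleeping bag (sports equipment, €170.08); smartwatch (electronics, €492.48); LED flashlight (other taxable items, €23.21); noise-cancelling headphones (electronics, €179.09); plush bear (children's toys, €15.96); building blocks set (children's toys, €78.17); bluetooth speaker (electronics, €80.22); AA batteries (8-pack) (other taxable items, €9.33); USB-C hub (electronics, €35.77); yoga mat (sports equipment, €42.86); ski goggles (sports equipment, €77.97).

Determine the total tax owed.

Sleeping bag €170.08: sports equipment → 4.5% → €7.65
Smartwatch €492.48: electronics, €125.00 or more → 4.75% → €23.39
LED flashlight €23.21: other taxable items → 6.25% → €1.45
Noise-cancelling headphones €179.09: electronics, €125.00 or more → 4.75% → €8.51
Plush bear €15.96: children's toys → 6.5% → €1.04
Building blocks set €78.17: children's toys → 6.5% → €5.08
Bluetooth speaker €80.22: electronics, under €125.00 → 0% → €0.00
AA batteries (8-pack) €9.33: other taxable items → 6.25% → €0.58
USB-C hub €35.77: electronics, under €125.00 → 0% → €0.00
Yoga mat €42.86: sports equipment → 4.5% → €1.93
Ski goggles €77.97: sports equipment → 4.5% → €3.51
Total tax = €7.65 + €23.39 + €1.45 + €8.51 + €1.04 + €5.08 + €0.58 + €1.93 + €3.51 = €53.14

€53.14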